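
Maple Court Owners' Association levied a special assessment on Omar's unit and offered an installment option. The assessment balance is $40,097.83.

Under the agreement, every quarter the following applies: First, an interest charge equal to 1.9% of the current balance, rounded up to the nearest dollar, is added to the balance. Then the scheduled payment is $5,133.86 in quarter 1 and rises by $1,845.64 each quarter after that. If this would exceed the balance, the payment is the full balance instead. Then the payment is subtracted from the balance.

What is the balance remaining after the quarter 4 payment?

$10,892.55

# | Opening | Interest | Payment | End bal
1 | $40,097.83 | $762.00 | $5,133.86 | $35,725.97
2 | $35,725.97 | $679.00 | $6,979.50 | $29,425.47
3 | $29,425.47 | $560.00 | $8,825.14 | $21,160.33
4 | $21,160.33 | $403.00 | $10,670.78 | $10,892.55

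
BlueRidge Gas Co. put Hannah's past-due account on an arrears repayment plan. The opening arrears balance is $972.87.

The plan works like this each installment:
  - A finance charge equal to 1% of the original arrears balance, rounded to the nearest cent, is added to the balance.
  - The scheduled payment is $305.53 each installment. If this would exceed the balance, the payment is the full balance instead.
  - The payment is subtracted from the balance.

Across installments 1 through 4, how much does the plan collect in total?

Installment 1: $972.87 +$9.73 interest = $982.60; pay $305.53 → $677.07
Installment 2: $677.07 +$9.73 interest = $686.80; pay $305.53 → $381.27
Installment 3: $381.27 +$9.73 interest = $391.00; pay $305.53 → $85.47
Installment 4: $85.47 +$9.73 interest = $95.20; pay $95.20 → $0.00
Total paid: $1,011.79

$1,011.79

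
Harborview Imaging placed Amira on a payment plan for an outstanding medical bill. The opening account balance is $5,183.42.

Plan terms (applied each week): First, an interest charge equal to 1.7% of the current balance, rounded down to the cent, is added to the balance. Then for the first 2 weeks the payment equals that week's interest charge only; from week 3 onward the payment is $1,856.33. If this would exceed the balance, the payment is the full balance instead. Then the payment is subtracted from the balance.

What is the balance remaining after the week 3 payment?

Week 1: opening $5,183.42; interest $88.11 → $5,271.53; payment $88.11; balance $5,183.42
Week 2: opening $5,183.42; interest $88.11 → $5,271.53; payment $88.11; balance $5,183.42
Week 3: opening $5,183.42; interest $88.11 → $5,271.53; payment $1,856.33; balance $3,415.20

$3,415.20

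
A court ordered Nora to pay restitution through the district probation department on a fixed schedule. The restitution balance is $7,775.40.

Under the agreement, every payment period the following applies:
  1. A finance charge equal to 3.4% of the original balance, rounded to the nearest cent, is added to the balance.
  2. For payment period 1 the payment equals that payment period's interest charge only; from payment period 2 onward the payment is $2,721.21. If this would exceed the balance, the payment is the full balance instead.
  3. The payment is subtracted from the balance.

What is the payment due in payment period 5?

# | Opening | Interest | Payment | End bal
1 | $7,775.40 | $264.36 | $264.36 | $7,775.40
2 | $7,775.40 | $264.36 | $2,721.21 | $5,318.55
3 | $5,318.55 | $264.36 | $2,721.21 | $2,861.70
4 | $2,861.70 | $264.36 | $2,721.21 | $404.85
5 | $404.85 | $264.36 | $669.21 | $0.00

$669.21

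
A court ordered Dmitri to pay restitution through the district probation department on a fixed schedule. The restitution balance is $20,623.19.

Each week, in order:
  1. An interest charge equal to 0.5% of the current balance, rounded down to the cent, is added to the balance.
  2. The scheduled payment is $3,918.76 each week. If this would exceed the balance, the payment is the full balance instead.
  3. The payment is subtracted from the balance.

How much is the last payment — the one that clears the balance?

# | Opening | Interest | Payment | End bal
1 | $20,623.19 | $103.11 | $3,918.76 | $16,807.54
2 | $16,807.54 | $84.03 | $3,918.76 | $12,972.81
3 | $12,972.81 | $64.86 | $3,918.76 | $9,118.91
4 | $9,118.91 | $45.59 | $3,918.76 | $5,245.74
5 | $5,245.74 | $26.22 | $3,918.76 | $1,353.20
6 | $1,353.20 | $6.76 | $1,359.96 | $0.00

$1,359.96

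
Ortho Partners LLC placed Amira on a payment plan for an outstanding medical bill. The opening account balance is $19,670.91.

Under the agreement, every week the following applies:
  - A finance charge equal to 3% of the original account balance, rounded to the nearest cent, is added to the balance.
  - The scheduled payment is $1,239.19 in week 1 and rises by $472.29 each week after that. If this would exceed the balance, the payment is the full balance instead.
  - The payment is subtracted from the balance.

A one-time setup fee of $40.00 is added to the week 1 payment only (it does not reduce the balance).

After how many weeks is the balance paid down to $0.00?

9

Week 1: $19,670.91 +$590.13 interest = $20,261.04; pay $1,239.19 (+ $40.00 fee) → $19,021.85
Week 2: $19,021.85 +$590.13 interest = $19,611.98; pay $1,711.48 → $17,900.50
Week 3: $17,900.50 +$590.13 interest = $18,490.63; pay $2,183.77 → $16,306.86
Week 4: $16,306.86 +$590.13 interest = $16,896.99; pay $2,656.06 → $14,240.93
Week 5: $14,240.93 +$590.13 interest = $14,831.06; pay $3,128.35 → $11,702.71
Week 6: $11,702.71 +$590.13 interest = $12,292.84; pay $3,600.64 → $8,692.20
Week 7: $8,692.20 +$590.13 interest = $9,282.33; pay $4,072.93 → $5,209.40
Week 8: $5,209.40 +$590.13 interest = $5,799.53; pay $4,545.22 → $1,254.31
Week 9: $1,254.31 +$590.13 interest = $1,844.44; pay $1,844.44 → $0.00
Balance reaches $0.00 in week 9.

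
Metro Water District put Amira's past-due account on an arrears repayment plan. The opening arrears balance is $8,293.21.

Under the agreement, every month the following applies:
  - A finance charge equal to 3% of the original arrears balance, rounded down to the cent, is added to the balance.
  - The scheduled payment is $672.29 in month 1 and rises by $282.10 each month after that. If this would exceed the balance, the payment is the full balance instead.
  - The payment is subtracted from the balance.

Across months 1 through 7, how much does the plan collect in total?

Month 1: $8,293.21 +$248.79 interest = $8,542.00; pay $672.29 → $7,869.71
Month 2: $7,869.71 +$248.79 interest = $8,118.50; pay $954.39 → $7,164.11
Month 3: $7,164.11 +$248.79 interest = $7,412.90; pay $1,236.49 → $6,176.41
Month 4: $6,176.41 +$248.79 interest = $6,425.20; pay $1,518.59 → $4,906.61
Month 5: $4,906.61 +$248.79 interest = $5,155.40; pay $1,800.69 → $3,354.71
Month 6: $3,354.71 +$248.79 interest = $3,603.50; pay $2,082.79 → $1,520.71
Month 7: $1,520.71 +$248.79 interest = $1,769.50; pay $1,769.50 → $0.00
Total paid: $10,034.74

$10,034.74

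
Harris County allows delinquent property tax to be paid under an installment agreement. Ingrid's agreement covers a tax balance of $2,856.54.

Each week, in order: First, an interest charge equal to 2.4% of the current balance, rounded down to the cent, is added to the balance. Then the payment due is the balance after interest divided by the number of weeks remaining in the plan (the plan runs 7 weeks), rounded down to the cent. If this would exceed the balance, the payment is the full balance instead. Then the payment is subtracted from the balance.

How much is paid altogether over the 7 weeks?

# | Opening | Interest | Payment | End bal
1 | $2,856.54 | $68.55 | $417.87 | $2,507.22
2 | $2,507.22 | $60.17 | $427.89 | $2,139.50
3 | $2,139.50 | $51.34 | $438.16 | $1,752.68
4 | $1,752.68 | $42.06 | $448.68 | $1,346.06
5 | $1,346.06 | $32.30 | $459.45 | $918.91
6 | $918.91 | $22.05 | $470.48 | $470.48
7 | $470.48 | $11.29 | $481.77 | $0.00
Total paid: $3,144.30

$3,144.30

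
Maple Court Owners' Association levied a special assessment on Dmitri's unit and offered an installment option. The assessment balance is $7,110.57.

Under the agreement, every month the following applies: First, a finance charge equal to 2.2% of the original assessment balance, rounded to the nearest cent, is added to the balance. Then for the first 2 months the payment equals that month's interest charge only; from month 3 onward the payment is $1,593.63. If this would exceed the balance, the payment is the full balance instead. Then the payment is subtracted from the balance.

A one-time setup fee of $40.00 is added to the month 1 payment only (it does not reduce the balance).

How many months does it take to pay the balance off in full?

# | Opening | Interest | Payment | Fee | End bal
1 | $7,110.57 | $156.43 | $156.43 | $40.00 | $7,110.57
2 | $7,110.57 | $156.43 | $156.43 | — | $7,110.57
3 | $7,110.57 | $156.43 | $1,593.63 | — | $5,673.37
4 | $5,673.37 | $156.43 | $1,593.63 | — | $4,236.17
5 | $4,236.17 | $156.43 | $1,593.63 | — | $2,798.97
6 | $2,798.97 | $156.43 | $1,593.63 | — | $1,361.77
7 | $1,361.77 | $156.43 | $1,518.20 | — | $0.00
Balance reaches $0.00 in month 7.

7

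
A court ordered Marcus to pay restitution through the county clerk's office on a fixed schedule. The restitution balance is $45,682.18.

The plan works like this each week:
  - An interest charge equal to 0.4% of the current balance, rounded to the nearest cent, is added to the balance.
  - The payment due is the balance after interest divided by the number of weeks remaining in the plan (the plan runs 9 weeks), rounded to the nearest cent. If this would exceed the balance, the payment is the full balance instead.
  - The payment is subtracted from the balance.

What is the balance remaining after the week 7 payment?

$10,439.28

Week 1: $45,682.18 +$182.73 interest = $45,864.91; pay $5,096.10 → $40,768.81
Week 2: $40,768.81 +$163.08 interest = $40,931.89; pay $5,116.49 → $35,815.40
Week 3: $35,815.40 +$143.26 interest = $35,958.66; pay $5,136.95 → $30,821.71
Week 4: $30,821.71 +$123.29 interest = $30,945.00; pay $5,157.50 → $25,787.50
Week 5: $25,787.50 +$103.15 interest = $25,890.65; pay $5,178.13 → $20,712.52
Week 6: $20,712.52 +$82.85 interest = $20,795.37; pay $5,198.84 → $15,596.53
Week 7: $15,596.53 +$62.39 interest = $15,658.92; pay $5,219.64 → $10,439.28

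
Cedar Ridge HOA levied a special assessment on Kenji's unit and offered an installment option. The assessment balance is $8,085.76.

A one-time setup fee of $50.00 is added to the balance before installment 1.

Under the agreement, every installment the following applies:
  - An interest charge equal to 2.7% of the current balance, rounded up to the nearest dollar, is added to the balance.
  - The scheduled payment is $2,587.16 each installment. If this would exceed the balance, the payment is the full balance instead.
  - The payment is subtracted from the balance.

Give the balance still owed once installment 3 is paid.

$841.28

Installment 1: $8,135.76 +$220.00 interest = $8,355.76; pay $2,587.16 → $5,768.60
Installment 2: $5,768.60 +$156.00 interest = $5,924.60; pay $2,587.16 → $3,337.44
Installment 3: $3,337.44 +$91.00 interest = $3,428.44; pay $2,587.16 → $841.28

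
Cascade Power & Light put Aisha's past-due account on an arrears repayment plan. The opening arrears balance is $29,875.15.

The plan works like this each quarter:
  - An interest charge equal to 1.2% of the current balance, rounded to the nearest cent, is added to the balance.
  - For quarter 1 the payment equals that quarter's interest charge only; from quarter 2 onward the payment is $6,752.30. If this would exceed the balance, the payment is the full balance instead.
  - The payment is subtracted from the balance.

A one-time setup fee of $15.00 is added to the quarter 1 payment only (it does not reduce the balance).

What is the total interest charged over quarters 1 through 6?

$1,374.49

# | Opening | Interest | Payment | Fee | End bal
1 | $29,875.15 | $358.50 | $358.50 | $15.00 | $29,875.15
2 | $29,875.15 | $358.50 | $6,752.30 | — | $23,481.35
3 | $23,481.35 | $281.78 | $6,752.30 | — | $17,010.83
4 | $17,010.83 | $204.13 | $6,752.30 | — | $10,462.66
5 | $10,462.66 | $125.55 | $6,752.30 | — | $3,835.91
6 | $3,835.91 | $46.03 | $3,881.94 | — | $0.00
Total interest: $358.50 + $358.50 + $281.78 + $204.13 + $125.55 + $46.03 = $1,374.49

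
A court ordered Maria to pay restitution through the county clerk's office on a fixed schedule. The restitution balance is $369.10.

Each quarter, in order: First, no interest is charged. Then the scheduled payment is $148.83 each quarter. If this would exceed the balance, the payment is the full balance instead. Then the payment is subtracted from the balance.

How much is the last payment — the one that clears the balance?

Quarter 1: $369.10 − $148.83 → $220.27
Quarter 2: $220.27 − $148.83 → $71.44
Quarter 3: $71.44 − $71.44 → $0.00

$71.44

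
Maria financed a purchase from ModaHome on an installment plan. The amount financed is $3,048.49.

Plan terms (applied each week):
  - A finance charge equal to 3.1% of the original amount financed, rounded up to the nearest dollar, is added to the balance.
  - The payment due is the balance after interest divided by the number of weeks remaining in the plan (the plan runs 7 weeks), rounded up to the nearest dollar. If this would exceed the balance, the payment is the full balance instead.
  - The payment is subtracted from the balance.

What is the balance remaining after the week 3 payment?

$1,934.49

# | Opening | Interest | Payment | End bal
1 | $3,048.49 | $95.00 | $450.00 | $2,693.49
2 | $2,693.49 | $95.00 | $465.00 | $2,323.49
3 | $2,323.49 | $95.00 | $484.00 | $1,934.49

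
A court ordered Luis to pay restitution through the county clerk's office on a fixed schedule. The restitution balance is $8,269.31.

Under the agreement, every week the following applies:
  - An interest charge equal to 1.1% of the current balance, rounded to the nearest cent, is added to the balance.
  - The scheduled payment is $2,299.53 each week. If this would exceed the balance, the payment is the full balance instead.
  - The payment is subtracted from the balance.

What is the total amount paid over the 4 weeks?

$8,486.33

Week 1: $8,269.31 +$90.96 interest = $8,360.27; pay $2,299.53 → $6,060.74
Week 2: $6,060.74 +$66.67 interest = $6,127.41; pay $2,299.53 → $3,827.88
Week 3: $3,827.88 +$42.11 interest = $3,869.99; pay $2,299.53 → $1,570.46
Week 4: $1,570.46 +$17.28 interest = $1,587.74; pay $1,587.74 → $0.00
Total paid: $8,486.33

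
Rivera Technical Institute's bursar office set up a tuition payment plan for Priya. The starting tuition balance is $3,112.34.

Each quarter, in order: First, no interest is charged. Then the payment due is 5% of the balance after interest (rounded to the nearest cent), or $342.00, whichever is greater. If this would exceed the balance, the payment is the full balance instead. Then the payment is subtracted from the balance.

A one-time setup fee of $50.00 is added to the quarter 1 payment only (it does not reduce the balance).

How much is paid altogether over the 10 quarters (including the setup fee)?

$3,162.34

# | Opening | Payment | Fee | End bal
1 | $3,112.34 | $342.00 | $50.00 | $2,770.34
2 | $2,770.34 | $342.00 | — | $2,428.34
3 | $2,428.34 | $342.00 | — | $2,086.34
4 | $2,086.34 | $342.00 | — | $1,744.34
5 | $1,744.34 | $342.00 | — | $1,402.34
6 | $1,402.34 | $342.00 | — | $1,060.34
7 | $1,060.34 | $342.00 | — | $718.34
8 | $718.34 | $342.00 | — | $376.34
9 | $376.34 | $342.00 | — | $34.34
10 | $34.34 | $34.34 | — | $0.00
Total paid: $3,162.34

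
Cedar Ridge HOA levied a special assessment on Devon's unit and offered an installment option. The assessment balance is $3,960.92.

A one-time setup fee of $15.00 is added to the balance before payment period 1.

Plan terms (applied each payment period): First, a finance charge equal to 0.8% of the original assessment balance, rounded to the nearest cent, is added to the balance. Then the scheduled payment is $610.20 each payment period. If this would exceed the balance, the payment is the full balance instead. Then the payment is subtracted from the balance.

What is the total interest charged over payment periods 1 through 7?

Payment period 1: opening $3,975.92; interest $31.69 → $4,007.61; payment $610.20; balance $3,397.41
Payment period 2: opening $3,397.41; interest $31.69 → $3,429.10; payment $610.20; balance $2,818.90
Payment period 3: opening $2,818.90; interest $31.69 → $2,850.59; payment $610.20; balance $2,240.39
Payment period 4: opening $2,240.39; interest $31.69 → $2,272.08; payment $610.20; balance $1,661.88
Payment period 5: opening $1,661.88; interest $31.69 → $1,693.57; payment $610.20; balance $1,083.37
Payment period 6: opening $1,083.37; interest $31.69 → $1,115.06; payment $610.20; balance $504.86
Payment period 7: opening $504.86; interest $31.69 → $536.55; payment $536.55; balance $0.00
Total interest: $31.69 + $31.69 + $31.69 + $31.69 + $31.69 + $31.69 + $31.69 = $221.83

$221.83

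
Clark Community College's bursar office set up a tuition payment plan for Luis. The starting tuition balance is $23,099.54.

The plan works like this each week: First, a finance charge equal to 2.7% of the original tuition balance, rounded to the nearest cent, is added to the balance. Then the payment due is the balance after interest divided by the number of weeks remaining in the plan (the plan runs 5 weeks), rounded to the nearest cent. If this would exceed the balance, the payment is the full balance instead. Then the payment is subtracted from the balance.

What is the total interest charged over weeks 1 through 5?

Week 1: $23,099.54 +$623.69 interest = $23,723.23; pay $4,744.65 → $18,978.58
Week 2: $18,978.58 +$623.69 interest = $19,602.27; pay $4,900.57 → $14,701.70
Week 3: $14,701.70 +$623.69 interest = $15,325.39; pay $5,108.46 → $10,216.93
Week 4: $10,216.93 +$623.69 interest = $10,840.62; pay $5,420.31 → $5,420.31
Week 5: $5,420.31 +$623.69 interest = $6,044.00; pay $6,044.00 → $0.00
Total interest: $623.69 + $623.69 + $623.69 + $623.69 + $623.69 = $3,118.45

$3,118.45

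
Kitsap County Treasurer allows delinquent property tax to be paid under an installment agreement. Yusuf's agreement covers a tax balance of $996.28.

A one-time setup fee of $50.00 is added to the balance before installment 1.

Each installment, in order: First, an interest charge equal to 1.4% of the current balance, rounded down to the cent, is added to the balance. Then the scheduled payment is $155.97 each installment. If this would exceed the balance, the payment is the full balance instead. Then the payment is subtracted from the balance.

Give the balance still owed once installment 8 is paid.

# | Opening | Interest | Payment | End bal
1 | $1,046.28 | $14.64 | $155.97 | $904.95
2 | $904.95 | $12.66 | $155.97 | $761.64
3 | $761.64 | $10.66 | $155.97 | $616.33
4 | $616.33 | $8.62 | $155.97 | $468.98
5 | $468.98 | $6.56 | $155.97 | $319.57
6 | $319.57 | $4.47 | $155.97 | $168.07
7 | $168.07 | $2.35 | $155.97 | $14.45
8 | $14.45 | $0.20 | $14.65 | $0.00

$0.00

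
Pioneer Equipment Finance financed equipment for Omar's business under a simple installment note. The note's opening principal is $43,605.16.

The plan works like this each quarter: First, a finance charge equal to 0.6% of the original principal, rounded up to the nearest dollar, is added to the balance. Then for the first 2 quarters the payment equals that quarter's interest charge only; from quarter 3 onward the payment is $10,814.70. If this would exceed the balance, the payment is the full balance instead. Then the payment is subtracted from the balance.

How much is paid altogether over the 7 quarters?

Quarter 1: $43,605.16 +$262.00 interest = $43,867.16; pay $262.00 → $43,605.16
Quarter 2: $43,605.16 +$262.00 interest = $43,867.16; pay $262.00 → $43,605.16
Quarter 3: $43,605.16 +$262.00 interest = $43,867.16; pay $10,814.70 → $33,052.46
Quarter 4: $33,052.46 +$262.00 interest = $33,314.46; pay $10,814.70 → $22,499.76
Quarter 5: $22,499.76 +$262.00 interest = $22,761.76; pay $10,814.70 → $11,947.06
Quarter 6: $11,947.06 +$262.00 interest = $12,209.06; pay $10,814.70 → $1,394.36
Quarter 7: $1,394.36 +$262.00 interest = $1,656.36; pay $1,656.36 → $0.00
Total paid: $45,439.16

$45,439.16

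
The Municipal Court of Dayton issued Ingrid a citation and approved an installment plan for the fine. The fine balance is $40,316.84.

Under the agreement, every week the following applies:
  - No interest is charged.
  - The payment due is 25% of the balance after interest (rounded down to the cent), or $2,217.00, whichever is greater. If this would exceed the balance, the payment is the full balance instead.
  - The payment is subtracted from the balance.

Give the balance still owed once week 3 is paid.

Week 1: $40,316.84 − $10,079.21 → $30,237.63
Week 2: $30,237.63 − $7,559.40 → $22,678.23
Week 3: $22,678.23 − $5,669.55 → $17,008.68

$17,008.68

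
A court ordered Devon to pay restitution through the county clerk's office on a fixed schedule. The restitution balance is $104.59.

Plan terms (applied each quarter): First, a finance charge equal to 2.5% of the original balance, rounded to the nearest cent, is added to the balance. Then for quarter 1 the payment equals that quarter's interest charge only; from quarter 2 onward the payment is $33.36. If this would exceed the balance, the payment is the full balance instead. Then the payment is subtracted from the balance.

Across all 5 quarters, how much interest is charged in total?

Quarter 1: $104.59 +$2.61 interest = $107.20; pay $2.61 → $104.59
Quarter 2: $104.59 +$2.61 interest = $107.20; pay $33.36 → $73.84
Quarter 3: $73.84 +$2.61 interest = $76.45; pay $33.36 → $43.09
Quarter 4: $43.09 +$2.61 interest = $45.70; pay $33.36 → $12.34
Quarter 5: $12.34 +$2.61 interest = $14.95; pay $14.95 → $0.00
Total interest: $2.61 + $2.61 + $2.61 + $2.61 + $2.61 = $13.05

$13.05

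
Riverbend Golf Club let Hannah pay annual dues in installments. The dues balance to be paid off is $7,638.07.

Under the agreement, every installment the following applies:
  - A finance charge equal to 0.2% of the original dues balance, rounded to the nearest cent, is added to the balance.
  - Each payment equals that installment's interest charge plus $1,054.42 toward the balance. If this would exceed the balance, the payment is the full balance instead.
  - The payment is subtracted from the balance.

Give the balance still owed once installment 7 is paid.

# | Opening | Interest | Payment | End bal
1 | $7,638.07 | $15.28 | $1,069.70 | $6,583.65
2 | $6,583.65 | $15.28 | $1,069.70 | $5,529.23
3 | $5,529.23 | $15.28 | $1,069.70 | $4,474.81
4 | $4,474.81 | $15.28 | $1,069.70 | $3,420.39
5 | $3,420.39 | $15.28 | $1,069.70 | $2,365.97
6 | $2,365.97 | $15.28 | $1,069.70 | $1,311.55
7 | $1,311.55 | $15.28 | $1,069.70 | $257.13

$257.13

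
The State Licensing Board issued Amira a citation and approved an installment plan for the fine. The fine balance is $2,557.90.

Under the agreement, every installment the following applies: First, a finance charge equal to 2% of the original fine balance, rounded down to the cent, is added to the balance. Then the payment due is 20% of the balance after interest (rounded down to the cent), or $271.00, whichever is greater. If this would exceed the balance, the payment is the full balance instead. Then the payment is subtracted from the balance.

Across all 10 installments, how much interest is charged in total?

Installment 1: opening $2,557.90; interest $51.15 → $2,609.05; payment $521.81; balance $2,087.24
Installment 2: opening $2,087.24; interest $51.15 → $2,138.39; payment $427.67; balance $1,710.72
Installment 3: opening $1,710.72; interest $51.15 → $1,761.87; payment $352.37; balance $1,409.50
Installment 4: opening $1,409.50; interest $51.15 → $1,460.65; payment $292.13; balance $1,168.52
Installment 5: opening $1,168.52; interest $51.15 → $1,219.67; payment $271.00; balance $948.67
Installment 6: opening $948.67; interest $51.15 → $999.82; payment $271.00; balance $728.82
Installment 7: opening $728.82; interest $51.15 → $779.97; payment $271.00; balance $508.97
Installment 8: opening $508.97; interest $51.15 → $560.12; payment $271.00; balance $289.12
Installment 9: opening $289.12; interest $51.15 → $340.27; payment $271.00; balance $69.27
Installment 10: opening $69.27; interest $51.15 → $120.42; payment $120.42; balance $0.00
Total interest: $51.15 + $51.15 + $51.15 + $51.15 + $51.15 + $51.15 + $51.15 + $51.15 + $51.15 + $51.15 = $511.50

$511.50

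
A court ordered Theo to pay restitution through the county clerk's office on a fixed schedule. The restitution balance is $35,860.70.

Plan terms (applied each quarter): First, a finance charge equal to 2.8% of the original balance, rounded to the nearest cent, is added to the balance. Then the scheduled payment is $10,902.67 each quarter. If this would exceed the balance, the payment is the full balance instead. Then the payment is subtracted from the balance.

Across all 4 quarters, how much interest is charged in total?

Quarter 1: $35,860.70 +$1,004.10 interest = $36,864.80; pay $10,902.67 → $25,962.13
Quarter 2: $25,962.13 +$1,004.10 interest = $26,966.23; pay $10,902.67 → $16,063.56
Quarter 3: $16,063.56 +$1,004.10 interest = $17,067.66; pay $10,902.67 → $6,164.99
Quarter 4: $6,164.99 +$1,004.10 interest = $7,169.09; pay $7,169.09 → $0.00
Total interest: $1,004.10 + $1,004.10 + $1,004.10 + $1,004.10 = $4,016.40

$4,016.40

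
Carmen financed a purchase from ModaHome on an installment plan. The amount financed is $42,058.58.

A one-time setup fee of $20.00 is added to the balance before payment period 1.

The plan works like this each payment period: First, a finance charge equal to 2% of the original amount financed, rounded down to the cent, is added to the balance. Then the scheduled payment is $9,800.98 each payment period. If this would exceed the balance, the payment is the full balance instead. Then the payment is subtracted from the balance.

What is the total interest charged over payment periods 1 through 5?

Payment period 1: opening $42,078.58; interest $841.17 → $42,919.75; payment $9,800.98; balance $33,118.77
Payment period 2: opening $33,118.77; interest $841.17 → $33,959.94; payment $9,800.98; balance $24,158.96
Payment period 3: opening $24,158.96; interest $841.17 → $25,000.13; payment $9,800.98; balance $15,199.15
Payment period 4: opening $15,199.15; interest $841.17 → $16,040.32; payment $9,800.98; balance $6,239.34
Payment period 5: opening $6,239.34; interest $841.17 → $7,080.51; payment $7,080.51; balance $0.00
Total interest: $841.17 + $841.17 + $841.17 + $841.17 + $841.17 = $4,205.85

$4,205.85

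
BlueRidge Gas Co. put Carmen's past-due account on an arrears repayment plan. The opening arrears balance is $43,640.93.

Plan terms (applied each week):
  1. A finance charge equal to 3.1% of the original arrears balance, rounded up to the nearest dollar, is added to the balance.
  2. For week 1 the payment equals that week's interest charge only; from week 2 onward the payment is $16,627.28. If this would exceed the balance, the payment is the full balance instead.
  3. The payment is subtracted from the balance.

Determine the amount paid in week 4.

# | Opening | Interest | Payment | End bal
1 | $43,640.93 | $1,353.00 | $1,353.00 | $43,640.93
2 | $43,640.93 | $1,353.00 | $16,627.28 | $28,366.65
3 | $28,366.65 | $1,353.00 | $16,627.28 | $13,092.37
4 | $13,092.37 | $1,353.00 | $14,445.37 | $0.00

$14,445.37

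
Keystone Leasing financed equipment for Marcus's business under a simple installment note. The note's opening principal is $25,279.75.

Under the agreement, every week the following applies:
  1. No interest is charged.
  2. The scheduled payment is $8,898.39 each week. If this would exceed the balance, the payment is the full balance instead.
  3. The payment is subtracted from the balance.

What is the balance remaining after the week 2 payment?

# | Opening | Payment | End bal
1 | $25,279.75 | $8,898.39 | $16,381.36
2 | $16,381.36 | $8,898.39 | $7,482.97

$7,482.97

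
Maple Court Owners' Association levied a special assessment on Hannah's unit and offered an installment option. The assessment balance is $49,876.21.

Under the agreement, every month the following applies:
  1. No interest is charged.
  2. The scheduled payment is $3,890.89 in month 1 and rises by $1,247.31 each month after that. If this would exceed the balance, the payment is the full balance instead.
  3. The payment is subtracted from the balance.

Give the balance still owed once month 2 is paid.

# | Opening | Payment | End bal
1 | $49,876.21 | $3,890.89 | $45,985.32
2 | $45,985.32 | $5,138.20 | $40,847.12

$40,847.12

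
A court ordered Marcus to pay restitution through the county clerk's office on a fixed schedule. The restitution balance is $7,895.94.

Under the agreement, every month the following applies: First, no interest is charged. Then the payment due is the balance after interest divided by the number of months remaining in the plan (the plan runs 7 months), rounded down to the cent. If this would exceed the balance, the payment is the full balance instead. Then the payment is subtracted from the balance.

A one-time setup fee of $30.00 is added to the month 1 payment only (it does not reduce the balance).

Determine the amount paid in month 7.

Month 1: $7,895.94 − $1,127.99 (+ $30.00 fee) → $6,767.95
Month 2: $6,767.95 − $1,127.99 → $5,639.96
Month 3: $5,639.96 − $1,127.99 → $4,511.97
Month 4: $4,511.97 − $1,127.99 → $3,383.98
Month 5: $3,383.98 − $1,127.99 → $2,255.99
Month 6: $2,255.99 − $1,127.99 → $1,128.00
Month 7: $1,128.00 − $1,128.00 → $0.00

$1,128.00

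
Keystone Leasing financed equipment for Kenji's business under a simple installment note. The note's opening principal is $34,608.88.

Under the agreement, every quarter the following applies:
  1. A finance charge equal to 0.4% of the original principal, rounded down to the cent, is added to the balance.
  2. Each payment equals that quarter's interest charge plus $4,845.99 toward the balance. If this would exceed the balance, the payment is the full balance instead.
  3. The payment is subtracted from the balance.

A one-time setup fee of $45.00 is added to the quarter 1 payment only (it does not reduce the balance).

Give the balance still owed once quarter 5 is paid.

$10,378.93

Quarter 1: opening $34,608.88; interest $138.43 → $34,747.31; payment $4,984.42 (+ $45.00 fee); balance $29,762.89
Quarter 2: opening $29,762.89; interest $138.43 → $29,901.32; payment $4,984.42; balance $24,916.90
Quarter 3: opening $24,916.90; interest $138.43 → $25,055.33; payment $4,984.42; balance $20,070.91
Quarter 4: opening $20,070.91; interest $138.43 → $20,209.34; payment $4,984.42; balance $15,224.92
Quarter 5: opening $15,224.92; interest $138.43 → $15,363.35; payment $4,984.42; balance $10,378.93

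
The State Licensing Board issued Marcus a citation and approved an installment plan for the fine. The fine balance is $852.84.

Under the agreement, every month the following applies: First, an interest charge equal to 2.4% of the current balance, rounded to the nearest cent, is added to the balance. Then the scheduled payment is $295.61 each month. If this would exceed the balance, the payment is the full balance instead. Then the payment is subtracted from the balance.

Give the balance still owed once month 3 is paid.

$7.44

# | Opening | Interest | Payment | End bal
1 | $852.84 | $20.47 | $295.61 | $577.70
2 | $577.70 | $13.86 | $295.61 | $295.95
3 | $295.95 | $7.10 | $295.61 | $7.44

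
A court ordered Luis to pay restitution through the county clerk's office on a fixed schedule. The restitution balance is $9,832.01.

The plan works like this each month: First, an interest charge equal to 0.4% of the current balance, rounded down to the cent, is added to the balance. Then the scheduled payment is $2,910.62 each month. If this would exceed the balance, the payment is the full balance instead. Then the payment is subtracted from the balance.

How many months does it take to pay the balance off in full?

Month 1: opening $9,832.01; interest $39.32 → $9,871.33; payment $2,910.62; balance $6,960.71
Month 2: opening $6,960.71; interest $27.84 → $6,988.55; payment $2,910.62; balance $4,077.93
Month 3: opening $4,077.93; interest $16.31 → $4,094.24; payment $2,910.62; balance $1,183.62
Month 4: opening $1,183.62; interest $4.73 → $1,188.35; payment $1,188.35; balance $0.00
Balance reaches $0.00 in month 4.

4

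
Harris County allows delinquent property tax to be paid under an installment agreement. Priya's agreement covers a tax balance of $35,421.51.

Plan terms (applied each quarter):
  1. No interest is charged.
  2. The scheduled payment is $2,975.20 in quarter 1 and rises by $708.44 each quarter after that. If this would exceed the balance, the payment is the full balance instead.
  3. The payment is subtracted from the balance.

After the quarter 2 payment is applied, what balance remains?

Quarter 1: $35,421.51 − $2,975.20 → $32,446.31
Quarter 2: $32,446.31 − $3,683.64 → $28,762.67

$28,762.67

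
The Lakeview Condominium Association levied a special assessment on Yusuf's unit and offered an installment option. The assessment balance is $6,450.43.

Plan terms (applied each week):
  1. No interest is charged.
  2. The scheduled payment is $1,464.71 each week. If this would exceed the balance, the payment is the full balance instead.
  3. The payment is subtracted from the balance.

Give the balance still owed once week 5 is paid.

$0.00

Week 1: opening $6,450.43; payment $1,464.71; balance $4,985.72
Week 2: opening $4,985.72; payment $1,464.71; balance $3,521.01
Week 3: opening $3,521.01; payment $1,464.71; balance $2,056.30
Week 4: opening $2,056.30; payment $1,464.71; balance $591.59
Week 5: opening $591.59; payment $591.59; balance $0.00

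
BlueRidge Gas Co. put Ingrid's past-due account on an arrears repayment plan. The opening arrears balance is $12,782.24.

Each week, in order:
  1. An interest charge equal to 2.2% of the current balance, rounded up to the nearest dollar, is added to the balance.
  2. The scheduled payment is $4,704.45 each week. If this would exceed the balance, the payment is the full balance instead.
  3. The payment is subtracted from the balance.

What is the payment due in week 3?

Week 1: $12,782.24 +$282.00 interest = $13,064.24; pay $4,704.45 → $8,359.79
Week 2: $8,359.79 +$184.00 interest = $8,543.79; pay $4,704.45 → $3,839.34
Week 3: $3,839.34 +$85.00 interest = $3,924.34; pay $3,924.34 → $0.00

$3,924.34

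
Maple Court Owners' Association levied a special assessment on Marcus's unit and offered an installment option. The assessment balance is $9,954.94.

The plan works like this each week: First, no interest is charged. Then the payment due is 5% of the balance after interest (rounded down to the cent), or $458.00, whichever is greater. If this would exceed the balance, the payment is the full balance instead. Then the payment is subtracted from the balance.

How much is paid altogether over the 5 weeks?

$2,344.60

Week 1: opening $9,954.94; payment $497.74; balance $9,457.20
Week 2: opening $9,457.20; payment $472.86; balance $8,984.34
Week 3: opening $8,984.34; payment $458.00; balance $8,526.34
Week 4: opening $8,526.34; payment $458.00; balance $8,068.34
Week 5: opening $8,068.34; payment $458.00; balance $7,610.34
Total paid: $2,344.60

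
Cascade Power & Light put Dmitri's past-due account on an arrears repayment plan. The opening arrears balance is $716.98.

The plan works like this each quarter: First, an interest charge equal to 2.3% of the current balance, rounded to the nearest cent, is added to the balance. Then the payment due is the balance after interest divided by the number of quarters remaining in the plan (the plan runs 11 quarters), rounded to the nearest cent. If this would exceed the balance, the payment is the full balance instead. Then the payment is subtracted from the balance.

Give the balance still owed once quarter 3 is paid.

# | Opening | Interest | Payment | End bal
1 | $716.98 | $16.49 | $66.68 | $666.79
2 | $666.79 | $15.34 | $68.21 | $613.92
3 | $613.92 | $14.12 | $69.78 | $558.26

$558.26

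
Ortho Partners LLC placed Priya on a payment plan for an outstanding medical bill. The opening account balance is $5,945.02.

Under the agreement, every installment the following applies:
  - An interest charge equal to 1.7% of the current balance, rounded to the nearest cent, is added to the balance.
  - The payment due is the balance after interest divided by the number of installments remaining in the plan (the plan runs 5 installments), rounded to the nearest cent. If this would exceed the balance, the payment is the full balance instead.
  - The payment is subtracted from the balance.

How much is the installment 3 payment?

$1,250.68

Installment 1: $5,945.02 +$101.07 interest = $6,046.09; pay $1,209.22 → $4,836.87
Installment 2: $4,836.87 +$82.23 interest = $4,919.10; pay $1,229.78 → $3,689.32
Installment 3: $3,689.32 +$62.72 interest = $3,752.04; pay $1,250.68 → $2,501.36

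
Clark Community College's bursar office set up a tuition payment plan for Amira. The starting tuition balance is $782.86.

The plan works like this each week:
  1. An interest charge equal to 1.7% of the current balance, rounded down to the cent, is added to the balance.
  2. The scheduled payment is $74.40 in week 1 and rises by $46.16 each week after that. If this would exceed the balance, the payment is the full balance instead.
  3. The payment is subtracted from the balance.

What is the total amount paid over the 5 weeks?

# | Opening | Interest | Payment | End bal
1 | $782.86 | $13.30 | $74.40 | $721.76
2 | $721.76 | $12.26 | $120.56 | $613.46
3 | $613.46 | $10.42 | $166.72 | $457.16
4 | $457.16 | $7.77 | $212.88 | $252.05
5 | $252.05 | $4.28 | $256.33 | $0.00
Total paid: $830.89

$830.89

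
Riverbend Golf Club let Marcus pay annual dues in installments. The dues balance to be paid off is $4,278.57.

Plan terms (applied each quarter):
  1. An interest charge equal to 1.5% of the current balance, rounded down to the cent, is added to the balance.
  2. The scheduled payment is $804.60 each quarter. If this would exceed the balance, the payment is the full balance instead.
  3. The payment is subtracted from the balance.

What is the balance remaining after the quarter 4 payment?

$1,249.55

Quarter 1: opening $4,278.57; interest $64.17 → $4,342.74; payment $804.60; balance $3,538.14
Quarter 2: opening $3,538.14; interest $53.07 → $3,591.21; payment $804.60; balance $2,786.61
Quarter 3: opening $2,786.61; interest $41.79 → $2,828.40; payment $804.60; balance $2,023.80
Quarter 4: opening $2,023.80; interest $30.35 → $2,054.15; payment $804.60; balance $1,249.55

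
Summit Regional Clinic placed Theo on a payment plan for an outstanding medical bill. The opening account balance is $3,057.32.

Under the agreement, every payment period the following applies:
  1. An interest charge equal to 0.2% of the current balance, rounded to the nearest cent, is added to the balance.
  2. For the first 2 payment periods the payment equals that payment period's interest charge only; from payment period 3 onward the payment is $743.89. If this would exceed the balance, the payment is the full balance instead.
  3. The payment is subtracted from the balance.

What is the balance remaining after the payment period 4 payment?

Payment period 1: $3,057.32 +$6.11 interest = $3,063.43; pay $6.11 → $3,057.32
Payment period 2: $3,057.32 +$6.11 interest = $3,063.43; pay $6.11 → $3,057.32
Payment period 3: $3,057.32 +$6.11 interest = $3,063.43; pay $743.89 → $2,319.54
Payment period 4: $2,319.54 +$4.64 interest = $2,324.18; pay $743.89 → $1,580.29

$1,580.29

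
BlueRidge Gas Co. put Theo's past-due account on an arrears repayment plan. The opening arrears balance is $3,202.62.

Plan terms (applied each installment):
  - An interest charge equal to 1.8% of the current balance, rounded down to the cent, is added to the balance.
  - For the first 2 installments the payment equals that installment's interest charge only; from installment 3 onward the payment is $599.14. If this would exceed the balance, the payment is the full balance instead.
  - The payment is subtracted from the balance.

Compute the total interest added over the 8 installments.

Installment 1: opening $3,202.62; interest $57.64 → $3,260.26; payment $57.64; balance $3,202.62
Installment 2: opening $3,202.62; interest $57.64 → $3,260.26; payment $57.64; balance $3,202.62
Installment 3: opening $3,202.62; interest $57.64 → $3,260.26; payment $599.14; balance $2,661.12
Installment 4: opening $2,661.12; interest $47.90 → $2,709.02; payment $599.14; balance $2,109.88
Installment 5: opening $2,109.88; interest $37.97 → $2,147.85; payment $599.14; balance $1,548.71
Installment 6: opening $1,548.71; interest $27.87 → $1,576.58; payment $599.14; balance $977.44
Installment 7: opening $977.44; interest $17.59 → $995.03; payment $599.14; balance $395.89
Installment 8: opening $395.89; interest $7.12 → $403.01; payment $403.01; balance $0.00
Total interest: $57.64 + $57.64 + $57.64 + $47.90 + $37.97 + $27.87 + $17.59 + $7.12 = $311.37

$311.37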